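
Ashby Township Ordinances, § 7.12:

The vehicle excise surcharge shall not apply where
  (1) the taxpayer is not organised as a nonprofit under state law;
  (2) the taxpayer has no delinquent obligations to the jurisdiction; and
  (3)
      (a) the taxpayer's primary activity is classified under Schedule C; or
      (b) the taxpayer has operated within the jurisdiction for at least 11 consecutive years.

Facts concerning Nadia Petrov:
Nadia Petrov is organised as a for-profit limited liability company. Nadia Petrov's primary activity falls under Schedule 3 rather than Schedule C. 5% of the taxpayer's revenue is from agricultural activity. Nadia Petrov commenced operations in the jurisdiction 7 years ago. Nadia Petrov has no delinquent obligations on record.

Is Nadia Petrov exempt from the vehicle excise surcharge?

No — not exempt.

(1) not (nonprofit) — holds.
(2) no delinquency — met.
(a) Schedule C activity — fails.
(b) ≥ 11 yrs in jurisdiction — not met.
So (3) is not satisfied (F OR F).
So Overall is not satisfied (T AND T AND F).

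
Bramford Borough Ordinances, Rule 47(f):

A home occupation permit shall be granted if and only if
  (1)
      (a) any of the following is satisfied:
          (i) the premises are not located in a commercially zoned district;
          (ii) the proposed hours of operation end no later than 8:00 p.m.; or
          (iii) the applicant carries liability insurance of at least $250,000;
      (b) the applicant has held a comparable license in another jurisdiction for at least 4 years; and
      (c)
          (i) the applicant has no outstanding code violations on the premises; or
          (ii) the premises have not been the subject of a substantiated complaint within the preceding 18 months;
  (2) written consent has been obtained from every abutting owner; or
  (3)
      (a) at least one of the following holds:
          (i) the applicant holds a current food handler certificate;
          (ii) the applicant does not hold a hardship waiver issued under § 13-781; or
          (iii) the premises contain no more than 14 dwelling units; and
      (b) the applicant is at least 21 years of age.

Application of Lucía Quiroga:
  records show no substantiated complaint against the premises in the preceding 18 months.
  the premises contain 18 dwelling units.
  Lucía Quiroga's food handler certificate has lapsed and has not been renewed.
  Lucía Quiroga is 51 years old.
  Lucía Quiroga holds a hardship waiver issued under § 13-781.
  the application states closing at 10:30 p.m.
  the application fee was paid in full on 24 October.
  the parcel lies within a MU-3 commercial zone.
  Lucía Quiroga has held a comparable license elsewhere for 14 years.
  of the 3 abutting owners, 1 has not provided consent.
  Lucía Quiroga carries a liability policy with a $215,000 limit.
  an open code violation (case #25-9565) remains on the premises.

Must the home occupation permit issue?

(i) not (commercially zoned) — not met.
(ii) closes by 8 p.m. — fails.
(iii) insurance ≥ $250,000 — fails.
(a) = F OR F OR F = false.
(b) prior license ≥ 4 yr — holds.
(i) no code violations — fails.
(ii) no complaint in 18 mo. — holds.
So (c) is satisfied (F OR T).
So (1) is not satisfied (F AND T AND T).
(2) all abutters consent — not met.
(i) food handler cert. — not satisfied.
(ii) not (hardship waiver) — not met.
(iii) ≤ 14 units — not satisfied.
(a) = F OR F OR F = false.
(b) age ≥ 21 — satisfied.
(3): F AND T → false.
Overall = F OR F OR F = false.

No — denied.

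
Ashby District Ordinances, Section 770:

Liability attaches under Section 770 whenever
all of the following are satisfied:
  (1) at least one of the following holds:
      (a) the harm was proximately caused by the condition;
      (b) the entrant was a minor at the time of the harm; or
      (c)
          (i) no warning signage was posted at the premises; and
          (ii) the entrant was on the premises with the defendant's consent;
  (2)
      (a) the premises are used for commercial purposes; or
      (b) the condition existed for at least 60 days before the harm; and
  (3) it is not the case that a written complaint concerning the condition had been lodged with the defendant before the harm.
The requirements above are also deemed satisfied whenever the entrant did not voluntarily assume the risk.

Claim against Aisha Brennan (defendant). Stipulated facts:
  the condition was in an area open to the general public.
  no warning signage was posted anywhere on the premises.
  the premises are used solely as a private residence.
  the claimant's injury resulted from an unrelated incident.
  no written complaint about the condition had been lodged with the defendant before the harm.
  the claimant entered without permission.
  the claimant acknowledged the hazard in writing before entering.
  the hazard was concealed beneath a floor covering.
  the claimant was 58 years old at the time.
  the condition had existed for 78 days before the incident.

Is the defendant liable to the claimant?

No — not liable.

(a) proximate cause — not satisfied.
(b) entrant a minor — fails.
(i) no signage posted — holds.
(ii) consent to enter — not satisfied.
So (c) is not satisfied (T AND F).
(1) = F OR F OR F = false.
(a) commercial use — not met.
(b) condition ≥60 days old — satisfied.
(2): F OR T → true.
(3) not (complaint lodged) — satisfied.
Overall = F AND T AND T = false.
Exception (no assumed risk) — not satisfied.
Result: main false OR exception false → false.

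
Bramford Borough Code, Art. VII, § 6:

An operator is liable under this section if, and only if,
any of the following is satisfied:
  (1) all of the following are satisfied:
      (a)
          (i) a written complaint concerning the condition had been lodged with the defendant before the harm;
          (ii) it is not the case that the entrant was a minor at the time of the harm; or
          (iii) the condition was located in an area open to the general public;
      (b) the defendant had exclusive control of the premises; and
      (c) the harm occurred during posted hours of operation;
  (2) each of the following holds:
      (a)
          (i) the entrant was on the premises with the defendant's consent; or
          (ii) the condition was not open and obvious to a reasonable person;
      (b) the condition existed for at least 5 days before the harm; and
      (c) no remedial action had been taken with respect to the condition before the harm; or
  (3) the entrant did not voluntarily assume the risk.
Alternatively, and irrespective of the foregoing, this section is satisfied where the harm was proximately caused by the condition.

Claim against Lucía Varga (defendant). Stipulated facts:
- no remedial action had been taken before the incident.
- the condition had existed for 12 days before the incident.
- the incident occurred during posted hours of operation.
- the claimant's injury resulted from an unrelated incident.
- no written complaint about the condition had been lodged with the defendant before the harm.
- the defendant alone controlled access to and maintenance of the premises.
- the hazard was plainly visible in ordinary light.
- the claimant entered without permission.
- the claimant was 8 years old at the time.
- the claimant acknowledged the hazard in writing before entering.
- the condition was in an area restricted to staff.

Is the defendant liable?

(i) complaint lodged — fails.
(ii) not (entrant a minor) — fails.
(iii) public area — fails.
(a) = F OR F OR F = false.
(b) exclusive control — met.
(c) during posted hours — holds.
(1) = F AND T AND T = false.
(i) consent to enter — fails.
(ii) not open/obvious — fails.
(a): F OR F → false.
(b) condition ≥5 days old — met.
(c) no remedial action — holds.
So (2) is not satisfied (F AND T AND T).
(3) no assumed risk — not satisfied.
So Overall is not satisfied (F OR F OR F).
Exception (proximate cause) — not satisfied.
Result: main false OR exception false → false.

No — not liable.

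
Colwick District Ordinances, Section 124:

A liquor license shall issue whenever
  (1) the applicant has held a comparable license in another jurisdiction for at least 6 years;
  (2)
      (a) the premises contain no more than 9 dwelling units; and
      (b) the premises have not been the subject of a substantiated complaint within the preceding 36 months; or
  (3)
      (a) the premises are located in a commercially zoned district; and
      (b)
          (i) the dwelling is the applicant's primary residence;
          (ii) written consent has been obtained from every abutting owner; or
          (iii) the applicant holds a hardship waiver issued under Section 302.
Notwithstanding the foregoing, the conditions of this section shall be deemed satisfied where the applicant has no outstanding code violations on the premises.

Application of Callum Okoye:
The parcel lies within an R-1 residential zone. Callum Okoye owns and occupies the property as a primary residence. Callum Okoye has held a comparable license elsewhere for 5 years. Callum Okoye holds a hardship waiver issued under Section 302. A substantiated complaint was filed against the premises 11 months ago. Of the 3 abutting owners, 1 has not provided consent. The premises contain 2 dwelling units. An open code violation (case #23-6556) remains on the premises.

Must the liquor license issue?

No — denied.

(1) prior license ≥ 6 yr — not satisfied.
(a) ≤ 9 units — satisfied.
(b) no complaint in 36 mo. — not met.
So (2) is not satisfied (T AND F).
(a) commercially zoned — not met.
(i) primary residence — satisfied.
(ii) all abutters consent — fails.
(iii) hardship waiver — holds.
(b): T OR F OR T → true.
(3): F AND T → false.
Overall = F OR F OR F = false.
Exception (no code violations) — not satisfied.
Result: main false OR exception false → false.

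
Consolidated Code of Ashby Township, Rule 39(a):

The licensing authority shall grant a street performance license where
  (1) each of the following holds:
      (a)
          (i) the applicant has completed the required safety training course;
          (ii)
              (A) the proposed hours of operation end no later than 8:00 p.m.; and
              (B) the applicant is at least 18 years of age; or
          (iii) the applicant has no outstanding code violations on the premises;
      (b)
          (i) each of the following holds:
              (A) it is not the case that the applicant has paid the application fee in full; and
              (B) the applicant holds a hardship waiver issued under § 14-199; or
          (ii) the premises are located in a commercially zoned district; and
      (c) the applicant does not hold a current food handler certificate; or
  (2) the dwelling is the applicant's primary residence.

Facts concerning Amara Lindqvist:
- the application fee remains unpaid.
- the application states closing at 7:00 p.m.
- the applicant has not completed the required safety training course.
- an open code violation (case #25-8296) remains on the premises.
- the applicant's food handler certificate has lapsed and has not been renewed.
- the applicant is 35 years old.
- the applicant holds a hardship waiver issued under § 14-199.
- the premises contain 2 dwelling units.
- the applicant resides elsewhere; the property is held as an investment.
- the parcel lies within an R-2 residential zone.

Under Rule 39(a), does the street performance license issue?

(i) safety training — not met.
(A) closes by 8 p.m. — satisfied.
(B) age ≥ 18 — met.
So (ii) is satisfied (T AND T).
(iii) no code violations — not met.
So (a) is satisfied (F OR T OR F).
(A) not (fee paid) — met.
(B) hardship waiver — holds.
(i): T AND T → true.
(ii) commercially zoned — fails.
So (b) is satisfied (T OR F).
(c) not (food handler cert.) — met.
(1): T AND T AND T → true.
(2) primary residence — not satisfied.
Overall = T OR F = true.

Yes — granted.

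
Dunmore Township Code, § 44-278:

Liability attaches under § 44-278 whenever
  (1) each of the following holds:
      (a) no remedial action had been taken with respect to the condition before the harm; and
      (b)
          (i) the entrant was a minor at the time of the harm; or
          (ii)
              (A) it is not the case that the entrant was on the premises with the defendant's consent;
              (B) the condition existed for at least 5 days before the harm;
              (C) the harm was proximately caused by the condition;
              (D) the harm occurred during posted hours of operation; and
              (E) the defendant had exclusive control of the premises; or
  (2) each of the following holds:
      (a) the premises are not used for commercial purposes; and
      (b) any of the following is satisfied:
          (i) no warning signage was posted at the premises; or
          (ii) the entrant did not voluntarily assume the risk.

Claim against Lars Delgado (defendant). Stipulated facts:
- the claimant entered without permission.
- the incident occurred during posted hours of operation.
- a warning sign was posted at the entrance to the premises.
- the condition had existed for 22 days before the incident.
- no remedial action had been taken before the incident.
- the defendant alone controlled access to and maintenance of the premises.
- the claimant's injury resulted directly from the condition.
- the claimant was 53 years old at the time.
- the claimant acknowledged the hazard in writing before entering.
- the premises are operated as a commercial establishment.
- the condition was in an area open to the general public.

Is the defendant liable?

Yes — liable.

(a) no remedial action — holds.
(i) entrant a minor — fails.
(A) not (consent to enter) — holds.
(B) condition ≥5 days old — met.
(C) proximate cause — holds.
(D) during posted hours — satisfied.
(E) exclusive control — satisfied.
So (ii) is satisfied (T AND T AND T AND T AND T).
(b): F OR T → true.
(1) = T AND T = true.
(a) not (commercial use) — not met.
(i) no signage posted — fails.
(ii) no assumed risk — not met.
(b): F OR F → false.
(2) = F AND F = false.
Overall: T OR F → true.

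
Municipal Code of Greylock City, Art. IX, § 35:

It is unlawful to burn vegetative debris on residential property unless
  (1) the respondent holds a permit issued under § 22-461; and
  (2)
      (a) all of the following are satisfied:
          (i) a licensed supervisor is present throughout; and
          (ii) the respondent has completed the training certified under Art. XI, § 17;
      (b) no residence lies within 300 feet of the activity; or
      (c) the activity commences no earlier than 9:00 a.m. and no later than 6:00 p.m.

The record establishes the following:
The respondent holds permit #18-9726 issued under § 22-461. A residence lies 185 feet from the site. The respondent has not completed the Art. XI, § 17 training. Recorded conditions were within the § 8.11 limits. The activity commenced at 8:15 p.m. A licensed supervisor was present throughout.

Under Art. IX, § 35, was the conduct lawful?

(1) holds permit — satisfied.
(i) supervisor present — holds.
(ii) training certified — not satisfied.
(a): T AND F → false.
(b) no residence in 300 ft — fails.
(c) start within hours — fails.
So (2) is not satisfied (F OR F OR F).
Overall: T AND F → false.

No — unlawful.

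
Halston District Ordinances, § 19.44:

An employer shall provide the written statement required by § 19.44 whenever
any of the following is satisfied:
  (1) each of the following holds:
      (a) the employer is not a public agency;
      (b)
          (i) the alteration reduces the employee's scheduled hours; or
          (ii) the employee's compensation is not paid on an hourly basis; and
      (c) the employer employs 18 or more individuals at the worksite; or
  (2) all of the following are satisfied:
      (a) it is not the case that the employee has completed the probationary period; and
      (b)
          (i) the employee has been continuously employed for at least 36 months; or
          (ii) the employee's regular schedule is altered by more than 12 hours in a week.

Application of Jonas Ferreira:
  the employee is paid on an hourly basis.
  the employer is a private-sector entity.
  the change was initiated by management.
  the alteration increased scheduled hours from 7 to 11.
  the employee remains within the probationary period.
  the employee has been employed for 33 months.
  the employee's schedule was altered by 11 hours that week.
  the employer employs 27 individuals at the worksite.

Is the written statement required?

(a) not (public agency) — satisfied.
(i) hours reduced — fails.
(ii) not (hourly-paid) — not satisfied.
(b) = F OR F = false.
(c) ≥ 18 at site — met.
(1): T AND F AND T → false.
(a) not (past probation) — satisfied.
(i) tenure ≥ 36 mo. — not satisfied.
(ii) schedule shift > 12h — fails.
So (b) is not satisfied (F OR F).
(2): T AND F → false.
Overall = F OR F = false.

No — not required.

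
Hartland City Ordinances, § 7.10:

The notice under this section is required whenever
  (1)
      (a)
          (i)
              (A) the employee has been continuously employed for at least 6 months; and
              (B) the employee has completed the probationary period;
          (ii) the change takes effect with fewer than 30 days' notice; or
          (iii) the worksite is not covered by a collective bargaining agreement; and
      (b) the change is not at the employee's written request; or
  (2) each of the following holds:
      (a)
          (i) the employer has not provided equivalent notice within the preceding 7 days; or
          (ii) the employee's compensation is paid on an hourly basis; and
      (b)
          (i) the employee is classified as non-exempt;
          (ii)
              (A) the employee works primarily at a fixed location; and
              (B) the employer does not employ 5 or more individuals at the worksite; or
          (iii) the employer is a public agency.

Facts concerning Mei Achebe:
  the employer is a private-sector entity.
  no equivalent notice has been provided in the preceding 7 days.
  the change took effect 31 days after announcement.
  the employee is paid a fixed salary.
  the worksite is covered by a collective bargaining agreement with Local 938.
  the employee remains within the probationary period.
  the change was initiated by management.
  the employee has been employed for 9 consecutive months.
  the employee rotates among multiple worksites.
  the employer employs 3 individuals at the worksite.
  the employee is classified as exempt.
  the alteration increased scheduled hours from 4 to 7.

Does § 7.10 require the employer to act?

(A) tenure ≥ 6 mo. — met.
(B) past probation — not met.
So (i) is not satisfied (T AND F).
(ii) < 30 days' notice — not met.
(iii) no CBA — fails.
So (a) is not satisfied (F OR F OR F).
(b) not employee-requested — met.
(1): F AND T → false.
(i) no recent notice — holds.
(ii) hourly-paid — fails.
(a) = T OR F = true.
(i) non-exempt — not satisfied.
(A) fixed location — fails.
(B) not (≥ 5 at site) — met.
So (ii) is not satisfied (F AND T).
(iii) public agency — fails.
So (b) is not satisfied (F OR F OR F).
So (2) is not satisfied (T AND F).
Overall = F OR F = false.

No — not required.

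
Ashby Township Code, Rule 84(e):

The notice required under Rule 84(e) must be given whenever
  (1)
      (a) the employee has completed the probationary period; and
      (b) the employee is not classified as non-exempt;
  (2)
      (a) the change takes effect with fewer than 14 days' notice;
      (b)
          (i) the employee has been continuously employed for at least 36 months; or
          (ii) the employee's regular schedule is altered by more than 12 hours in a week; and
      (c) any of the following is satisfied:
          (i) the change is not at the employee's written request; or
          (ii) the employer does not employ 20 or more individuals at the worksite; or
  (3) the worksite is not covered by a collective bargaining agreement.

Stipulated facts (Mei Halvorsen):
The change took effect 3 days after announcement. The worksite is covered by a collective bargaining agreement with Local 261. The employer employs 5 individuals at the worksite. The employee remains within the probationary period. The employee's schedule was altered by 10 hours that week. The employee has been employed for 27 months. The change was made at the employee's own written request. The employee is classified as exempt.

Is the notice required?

(a) past probation — not satisfied.
(b) not (non-exempt) — met.
So (1) is not satisfied (F AND T).
(a) < 14 days' notice — holds.
(i) tenure ≥ 36 mo. — fails.
(ii) schedule shift > 12h — not met.
(b) = F OR F = false.
(i) not employee-requested — fails.
(ii) not (≥ 20 at site) — holds.
So (c) is satisfied (F OR T).
(2) = T AND F AND T = false.
(3) no CBA — not satisfied.
Overall = F OR F OR F = false.

No — not required.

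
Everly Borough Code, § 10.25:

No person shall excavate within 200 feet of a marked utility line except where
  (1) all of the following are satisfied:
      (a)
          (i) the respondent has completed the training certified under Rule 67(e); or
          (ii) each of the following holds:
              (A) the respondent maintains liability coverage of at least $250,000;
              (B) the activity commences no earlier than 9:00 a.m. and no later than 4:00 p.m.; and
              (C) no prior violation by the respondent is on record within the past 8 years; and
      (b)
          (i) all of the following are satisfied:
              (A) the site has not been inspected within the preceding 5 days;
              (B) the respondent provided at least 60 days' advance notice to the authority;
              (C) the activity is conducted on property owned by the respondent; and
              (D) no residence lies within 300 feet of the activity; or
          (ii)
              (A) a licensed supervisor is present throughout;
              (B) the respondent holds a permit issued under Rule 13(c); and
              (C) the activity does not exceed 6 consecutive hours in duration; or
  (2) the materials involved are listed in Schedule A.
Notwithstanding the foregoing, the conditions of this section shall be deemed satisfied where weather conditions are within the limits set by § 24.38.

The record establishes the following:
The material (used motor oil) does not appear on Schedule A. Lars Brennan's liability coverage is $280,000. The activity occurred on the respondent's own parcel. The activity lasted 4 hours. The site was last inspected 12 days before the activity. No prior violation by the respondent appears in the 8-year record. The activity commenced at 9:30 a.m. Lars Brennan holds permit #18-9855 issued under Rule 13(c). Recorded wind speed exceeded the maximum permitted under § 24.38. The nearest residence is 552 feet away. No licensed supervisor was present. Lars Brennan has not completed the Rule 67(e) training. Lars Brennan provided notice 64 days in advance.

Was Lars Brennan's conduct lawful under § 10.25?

(i) training certified — not satisfied.
(A) coverage ≥ $250,000 — satisfied.
(B) start within hours — met.
(C) no prior violation — satisfied.
(ii): T AND T AND T → true.
(a) = F OR T = true.
(A) not (site inspected) — holds.
(B) ≥60 days' notice — met.
(C) own property — satisfied.
(D) no residence in 300 ft — met.
(i) = T AND T AND T AND T = true.
(A) supervisor present — fails.
(B) holds permit — met.
(C) ≤ 6 hrs duration — satisfied.
(ii): F AND T AND T → false.
(b) = T OR F = true.
(1) = T AND T = true.
(2) Schedule A material — fails.
Overall = T OR F = true.
Exception (weather ok) — not satisfied.
Result: main true OR exception false → true.

Yes — lawful.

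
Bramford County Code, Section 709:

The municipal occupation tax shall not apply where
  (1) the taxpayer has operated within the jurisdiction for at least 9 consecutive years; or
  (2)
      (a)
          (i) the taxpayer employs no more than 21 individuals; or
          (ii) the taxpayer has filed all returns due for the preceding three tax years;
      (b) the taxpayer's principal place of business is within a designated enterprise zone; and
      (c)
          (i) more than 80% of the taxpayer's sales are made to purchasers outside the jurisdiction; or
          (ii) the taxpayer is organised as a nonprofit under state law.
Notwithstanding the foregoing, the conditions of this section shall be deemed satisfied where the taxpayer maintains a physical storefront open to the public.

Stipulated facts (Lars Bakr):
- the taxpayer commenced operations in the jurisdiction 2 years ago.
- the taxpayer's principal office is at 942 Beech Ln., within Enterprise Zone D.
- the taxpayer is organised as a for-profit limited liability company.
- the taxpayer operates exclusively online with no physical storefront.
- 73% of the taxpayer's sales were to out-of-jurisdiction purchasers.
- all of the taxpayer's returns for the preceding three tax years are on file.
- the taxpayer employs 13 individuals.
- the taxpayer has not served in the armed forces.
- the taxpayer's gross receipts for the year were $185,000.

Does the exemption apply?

No — not exempt.

(1) ≥ 9 yrs in jurisdiction — fails.
(i) ≤ 21 employees — satisfied.
(ii) returns current — satisfied.
(a) = T OR T = true.
(b) in enterprise zone — satisfied.
(i) >80% out-of-jur. sales — not satisfied.
(ii) nonprofit — not met.
So (c) is not satisfied (F OR F).
So (2) is not satisfied (T AND T AND F).
So Overall is not satisfied (F OR F).
Exception (has storefront) — not satisfied.
Result: main false OR exception false → false.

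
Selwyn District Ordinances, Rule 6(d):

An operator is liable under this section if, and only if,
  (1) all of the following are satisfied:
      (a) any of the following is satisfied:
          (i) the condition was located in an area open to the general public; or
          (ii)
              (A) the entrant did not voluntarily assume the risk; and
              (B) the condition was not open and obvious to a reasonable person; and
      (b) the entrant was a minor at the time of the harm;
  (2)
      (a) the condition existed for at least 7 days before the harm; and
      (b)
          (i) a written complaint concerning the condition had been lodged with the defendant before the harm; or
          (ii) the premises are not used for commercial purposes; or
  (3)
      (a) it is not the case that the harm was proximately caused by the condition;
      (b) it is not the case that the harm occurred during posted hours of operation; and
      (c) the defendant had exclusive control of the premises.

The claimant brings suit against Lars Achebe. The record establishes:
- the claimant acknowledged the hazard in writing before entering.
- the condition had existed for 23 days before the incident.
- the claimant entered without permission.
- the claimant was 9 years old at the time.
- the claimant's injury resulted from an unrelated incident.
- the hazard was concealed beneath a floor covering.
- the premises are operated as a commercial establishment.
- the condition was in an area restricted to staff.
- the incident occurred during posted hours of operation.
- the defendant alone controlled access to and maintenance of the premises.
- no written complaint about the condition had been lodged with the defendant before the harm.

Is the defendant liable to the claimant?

No — not liable.

(i) public area — not met.
(A) no assumed risk — not met.
(B) not open/obvious — holds.
(ii): F AND T → false.
(a): F OR F → false.
(b) entrant a minor — holds.
So (1) is not satisfied (F AND T).
(a) condition ≥7 days old — satisfied.
(i) complaint lodged — fails.
(ii) not (commercial use) — fails.
(b) = F OR F = false.
(2) = T AND F = false.
(a) not (proximate cause) — met.
(b) not (during posted hours) — fails.
(c) exclusive control — satisfied.
So (3) is not satisfied (T AND F AND T).
Overall: F OR F OR F → false.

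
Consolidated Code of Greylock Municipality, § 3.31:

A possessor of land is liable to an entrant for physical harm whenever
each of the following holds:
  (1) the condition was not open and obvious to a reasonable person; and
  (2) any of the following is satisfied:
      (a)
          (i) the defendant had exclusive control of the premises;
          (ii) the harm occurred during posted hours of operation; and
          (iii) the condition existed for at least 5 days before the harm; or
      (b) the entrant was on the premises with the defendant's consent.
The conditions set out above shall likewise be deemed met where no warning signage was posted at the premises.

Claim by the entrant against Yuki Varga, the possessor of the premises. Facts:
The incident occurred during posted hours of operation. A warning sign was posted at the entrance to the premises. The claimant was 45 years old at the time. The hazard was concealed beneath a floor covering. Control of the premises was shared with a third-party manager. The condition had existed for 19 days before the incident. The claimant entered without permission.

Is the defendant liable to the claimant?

No — not liable.

(1) not open/obvious — met.
(i) exclusive control — not met.
(ii) during posted hours — met.
(iii) condition ≥5 days old — met.
So (a) is not satisfied (F AND T AND T).
(b) consent to enter — not met.
So (2) is not satisfied (F OR F).
Overall = T AND F = false.
Exception (no signage posted) — not satisfied.
Result: main false OR exception false → false.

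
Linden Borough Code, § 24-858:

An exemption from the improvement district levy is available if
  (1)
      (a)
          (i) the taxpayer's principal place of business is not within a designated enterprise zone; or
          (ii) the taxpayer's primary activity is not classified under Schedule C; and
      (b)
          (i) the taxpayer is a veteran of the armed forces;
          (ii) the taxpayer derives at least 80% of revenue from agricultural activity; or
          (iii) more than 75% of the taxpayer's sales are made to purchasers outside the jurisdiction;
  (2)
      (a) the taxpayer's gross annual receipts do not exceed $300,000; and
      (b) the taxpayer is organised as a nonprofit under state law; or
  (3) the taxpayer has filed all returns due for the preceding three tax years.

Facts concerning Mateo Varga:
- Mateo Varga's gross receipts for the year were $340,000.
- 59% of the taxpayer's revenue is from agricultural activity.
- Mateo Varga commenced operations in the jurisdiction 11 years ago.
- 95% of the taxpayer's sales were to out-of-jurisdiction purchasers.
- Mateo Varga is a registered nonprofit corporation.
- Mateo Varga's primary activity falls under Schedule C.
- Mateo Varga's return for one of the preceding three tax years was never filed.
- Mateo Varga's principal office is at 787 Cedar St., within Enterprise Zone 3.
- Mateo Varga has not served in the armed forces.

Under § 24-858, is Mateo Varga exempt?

(i) not (in enterprise zone) — fails.
(ii) not (Schedule C activity) — not met.
(a): F OR F → false.
(i) veteran — not satisfied.
(ii) ≥80% agricultural — fails.
(iii) >75% out-of-jur. sales — satisfied.
(b): F OR F OR T → true.
(1) = F AND T = false.
(a) receipts ≤ $300,000 — not satisfied.
(b) nonprofit — met.
So (2) is not satisfied (F AND T).
(3) returns current — not satisfied.
Overall = F OR F OR F = false.

No — not exempt.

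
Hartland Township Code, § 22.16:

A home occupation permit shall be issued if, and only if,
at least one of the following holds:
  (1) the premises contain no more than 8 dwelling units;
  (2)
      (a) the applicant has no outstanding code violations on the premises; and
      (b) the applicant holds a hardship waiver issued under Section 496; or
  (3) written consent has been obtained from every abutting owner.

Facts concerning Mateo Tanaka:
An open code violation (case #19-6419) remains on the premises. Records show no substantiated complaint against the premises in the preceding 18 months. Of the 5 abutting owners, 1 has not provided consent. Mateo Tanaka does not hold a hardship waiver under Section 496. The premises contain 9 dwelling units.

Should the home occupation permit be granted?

(1) ≤ 8 units — fails.
(a) no code violations — not met.
(b) hardship waiver — fails.
(2) = F AND F = false.
(3) all abutters consent — not met.
Overall: F OR F OR F → false.

No — denied.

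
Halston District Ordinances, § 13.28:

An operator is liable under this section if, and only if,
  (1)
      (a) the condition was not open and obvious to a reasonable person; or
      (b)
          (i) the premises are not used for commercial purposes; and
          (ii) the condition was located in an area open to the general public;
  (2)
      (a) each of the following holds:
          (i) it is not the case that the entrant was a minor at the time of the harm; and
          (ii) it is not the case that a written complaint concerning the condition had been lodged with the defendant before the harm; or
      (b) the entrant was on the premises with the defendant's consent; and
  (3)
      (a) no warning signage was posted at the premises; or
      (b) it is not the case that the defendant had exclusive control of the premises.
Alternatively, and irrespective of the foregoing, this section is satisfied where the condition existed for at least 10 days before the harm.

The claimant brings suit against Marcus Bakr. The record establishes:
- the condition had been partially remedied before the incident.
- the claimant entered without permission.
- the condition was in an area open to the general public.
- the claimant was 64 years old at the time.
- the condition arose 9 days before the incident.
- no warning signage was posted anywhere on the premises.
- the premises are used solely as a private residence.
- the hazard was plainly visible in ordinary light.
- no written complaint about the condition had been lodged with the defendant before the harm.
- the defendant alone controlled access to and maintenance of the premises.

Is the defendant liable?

(a) not open/obvious — fails.
(i) not (commercial use) — met.
(ii) public area — satisfied.
(b): T AND T → true.
(1) = F OR T = true.
(i) not (entrant a minor) — holds.
(ii) not (complaint lodged) — satisfied.
So (a) is satisfied (T AND T).
(b) consent to enter — not satisfied.
So (2) is satisfied (T OR F).
(a) no signage posted — met.
(b) not (exclusive control) — not met.
(3): T OR F → true.
So Overall is satisfied (T AND T AND T).
Exception (condition ≥10 days old) — not satisfied.
Result: main true OR exception false → true.

Yes — liable.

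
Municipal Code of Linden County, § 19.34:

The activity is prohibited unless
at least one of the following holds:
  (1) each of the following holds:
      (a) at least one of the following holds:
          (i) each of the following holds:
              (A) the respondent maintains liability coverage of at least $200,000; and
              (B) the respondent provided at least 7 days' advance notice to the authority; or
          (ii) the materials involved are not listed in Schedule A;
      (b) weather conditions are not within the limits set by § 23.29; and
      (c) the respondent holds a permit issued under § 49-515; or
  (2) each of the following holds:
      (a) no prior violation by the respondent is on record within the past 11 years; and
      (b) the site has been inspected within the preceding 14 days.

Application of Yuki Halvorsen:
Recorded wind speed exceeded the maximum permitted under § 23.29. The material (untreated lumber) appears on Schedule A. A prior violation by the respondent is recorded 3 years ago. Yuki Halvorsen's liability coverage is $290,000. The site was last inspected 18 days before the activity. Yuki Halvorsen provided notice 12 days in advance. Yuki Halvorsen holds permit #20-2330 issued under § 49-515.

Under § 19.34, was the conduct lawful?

(A) coverage ≥ $200,000 — holds.
(B) ≥7 days' notice — satisfied.
So (i) is satisfied (T AND T).
(ii) not (Schedule A material) — not satisfied.
So (a) is satisfied (T OR F).
(b) not (weather ok) — satisfied.
(c) holds permit — met.
So (1) is satisfied (T AND T AND T).
(a) no prior violation — not met.
(b) site inspected — not met.
(2): F AND F → false.
Overall = T OR F = true.

Yes — lawful.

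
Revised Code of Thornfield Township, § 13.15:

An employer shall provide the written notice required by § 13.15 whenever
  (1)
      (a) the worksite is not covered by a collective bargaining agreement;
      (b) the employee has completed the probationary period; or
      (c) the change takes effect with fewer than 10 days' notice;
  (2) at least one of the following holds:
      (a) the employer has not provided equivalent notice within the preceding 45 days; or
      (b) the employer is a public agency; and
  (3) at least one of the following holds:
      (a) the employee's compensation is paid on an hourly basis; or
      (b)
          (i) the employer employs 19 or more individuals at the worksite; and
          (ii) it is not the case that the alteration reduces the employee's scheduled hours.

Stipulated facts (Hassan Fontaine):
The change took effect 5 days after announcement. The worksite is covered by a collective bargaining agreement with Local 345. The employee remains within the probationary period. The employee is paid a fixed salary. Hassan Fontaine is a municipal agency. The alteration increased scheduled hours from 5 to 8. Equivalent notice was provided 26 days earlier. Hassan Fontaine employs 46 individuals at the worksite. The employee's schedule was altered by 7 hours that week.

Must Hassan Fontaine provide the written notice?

Yes — required.

(a) no CBA — fails.
(b) past probation — fails.
(c) < 10 days' notice — holds.
So (1) is satisfied (F OR F OR T).
(a) no recent notice — fails.
(b) public agency — holds.
(2): F OR T → true.
(a) hourly-paid — fails.
(i) ≥ 19 at site — holds.
(ii) not (hours reduced) — holds.
So (b) is satisfied (T AND T).
(3): F OR T → true.
Overall = T AND T AND T = true.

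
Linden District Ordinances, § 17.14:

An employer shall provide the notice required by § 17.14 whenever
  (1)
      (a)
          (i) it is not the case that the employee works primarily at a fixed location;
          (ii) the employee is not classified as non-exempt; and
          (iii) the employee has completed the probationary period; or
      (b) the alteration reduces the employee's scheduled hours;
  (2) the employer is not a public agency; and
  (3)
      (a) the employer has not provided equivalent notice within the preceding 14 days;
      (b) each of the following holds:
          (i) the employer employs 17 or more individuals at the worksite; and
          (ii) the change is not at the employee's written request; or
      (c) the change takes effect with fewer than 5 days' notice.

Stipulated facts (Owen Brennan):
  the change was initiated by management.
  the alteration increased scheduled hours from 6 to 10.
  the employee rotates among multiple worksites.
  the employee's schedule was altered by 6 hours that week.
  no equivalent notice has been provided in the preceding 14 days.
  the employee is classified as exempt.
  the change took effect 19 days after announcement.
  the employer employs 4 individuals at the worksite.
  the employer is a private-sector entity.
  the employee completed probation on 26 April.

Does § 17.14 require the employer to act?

Yes — required.

(i) not (fixed location) — holds.
(ii) not (non-exempt) — holds.
(iii) past probation — met.
(a) = T AND T AND T = true.
(b) hours reduced — fails.
(1): T OR F → true.
(2) not (public agency) — met.
(a) no recent notice — holds.
(i) ≥ 17 at site — fails.
(ii) not employee-requested — holds.
(b): F AND T → false.
(c) < 5 days' notice — not met.
(3) = T OR F OR F = true.
So Overall is satisfied (T AND T AND T).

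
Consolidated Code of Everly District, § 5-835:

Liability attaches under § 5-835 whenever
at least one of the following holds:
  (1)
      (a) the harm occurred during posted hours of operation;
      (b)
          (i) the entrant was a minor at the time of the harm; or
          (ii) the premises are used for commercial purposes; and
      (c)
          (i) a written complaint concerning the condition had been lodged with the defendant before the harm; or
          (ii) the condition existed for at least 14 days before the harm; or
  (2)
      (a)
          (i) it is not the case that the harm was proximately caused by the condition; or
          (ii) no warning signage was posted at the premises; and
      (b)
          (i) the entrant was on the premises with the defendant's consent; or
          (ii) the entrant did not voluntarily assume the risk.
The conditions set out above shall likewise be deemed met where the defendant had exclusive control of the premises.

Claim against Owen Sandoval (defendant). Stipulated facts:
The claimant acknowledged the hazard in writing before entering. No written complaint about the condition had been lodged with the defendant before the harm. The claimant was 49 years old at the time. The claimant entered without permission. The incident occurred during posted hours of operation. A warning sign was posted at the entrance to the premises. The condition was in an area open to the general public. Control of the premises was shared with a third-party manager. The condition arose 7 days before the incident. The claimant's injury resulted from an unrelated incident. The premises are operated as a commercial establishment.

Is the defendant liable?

(a) during posted hours — satisfied.
(i) entrant a minor — not satisfied.
(ii) commercial use — holds.
So (b) is satisfied (F OR T).
(i) complaint lodged — fails.
(ii) condition ≥14 days old — not met.
(c): F OR F → false.
(1) = T AND T AND F = false.
(i) not (proximate cause) — met.
(ii) no signage posted — fails.
(a) = T OR F = true.
(i) consent to enter — not met.
(ii) no assumed risk — not met.
(b): F OR F → false.
So (2) is not satisfied (T AND F).
Overall: F OR F → false.
Exception (exclusive control) — not satisfied.
Result: main false OR exception false → false.

No — not liable.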